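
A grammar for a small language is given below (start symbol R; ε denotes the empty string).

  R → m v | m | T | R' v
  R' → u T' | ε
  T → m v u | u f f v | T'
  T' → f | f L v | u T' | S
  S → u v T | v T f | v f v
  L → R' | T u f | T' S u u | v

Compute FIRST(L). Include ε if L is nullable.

{ f, m, u, v, ε }

From L → R': add FIRST(R') = { u, ε } (including ε since R' is nullable).
From L → T u f: add FIRST(T) = { f, m, u, v }.
From L → T' S u u: add FIRST(T') = { f, u, v }.
L → v contributes {v}.
Union: FIRST(L) = { f, m, u, v, ε }.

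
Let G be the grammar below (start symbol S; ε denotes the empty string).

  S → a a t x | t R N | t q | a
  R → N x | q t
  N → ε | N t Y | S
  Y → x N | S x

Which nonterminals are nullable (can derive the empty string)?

{ N }

Directly nullable (have an ε-production): N.
No other nonterminal has a production whose RHS symbols are all nullable.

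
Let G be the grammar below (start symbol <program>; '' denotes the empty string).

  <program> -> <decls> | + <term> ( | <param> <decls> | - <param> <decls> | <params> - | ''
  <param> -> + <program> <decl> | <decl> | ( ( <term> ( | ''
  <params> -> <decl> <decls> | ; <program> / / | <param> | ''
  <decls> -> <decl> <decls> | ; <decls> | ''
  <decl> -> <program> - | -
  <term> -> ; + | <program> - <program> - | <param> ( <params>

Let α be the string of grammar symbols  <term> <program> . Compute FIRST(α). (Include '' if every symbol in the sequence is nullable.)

{ (, +, -, ; }

Add FIRST(<term>) = { (, +, -, ; }; <term> is not nullable, stop.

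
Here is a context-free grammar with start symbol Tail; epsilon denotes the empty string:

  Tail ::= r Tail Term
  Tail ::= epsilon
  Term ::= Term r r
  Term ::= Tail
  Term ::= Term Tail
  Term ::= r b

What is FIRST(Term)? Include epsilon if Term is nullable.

From Term ::= Term r r: Term nullable, take FIRST(Term) ∪ {r} = { r }.
From Term ::= Tail: add FIRST(Tail) = { r, epsilon } (including epsilon since Tail is nullable).
From Term ::= Term Tail: Term, Tail nullable, take FIRST(Term) ∪ FIRST(Tail) = { r }; also epsilon since the whole RHS is nullable.
Term ::= r b contributes {r}.
Union: FIRST(Term) = { r, epsilon }.

{ r, epsilon }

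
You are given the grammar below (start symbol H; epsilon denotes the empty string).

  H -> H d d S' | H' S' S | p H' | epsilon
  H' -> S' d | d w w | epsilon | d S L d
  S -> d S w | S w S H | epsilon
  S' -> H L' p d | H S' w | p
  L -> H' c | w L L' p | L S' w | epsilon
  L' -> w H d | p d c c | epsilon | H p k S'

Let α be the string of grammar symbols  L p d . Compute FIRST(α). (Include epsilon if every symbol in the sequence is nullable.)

{ c, d, p, w }

Add FIRST(L)\{epsilon} = { c, d, p, w }; L is nullable, continue.
p is a terminal; add {p} and stop.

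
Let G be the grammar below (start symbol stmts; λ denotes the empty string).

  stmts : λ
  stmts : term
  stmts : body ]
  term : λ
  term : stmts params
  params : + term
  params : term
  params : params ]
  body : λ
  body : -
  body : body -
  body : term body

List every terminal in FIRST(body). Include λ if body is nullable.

body : λ contributes λ.
body : - contributes {-}.
From body : body -: body nullable, take FIRST(body) ∪ {-} = { +, -, ] }.
From body : term body: term, body nullable, take FIRST(term) ∪ FIRST(body) = { +, -, ] }; also λ since the whole RHS is nullable.
Union: FIRST(body) = { +, -, ], λ }.

{ +, -, ], λ }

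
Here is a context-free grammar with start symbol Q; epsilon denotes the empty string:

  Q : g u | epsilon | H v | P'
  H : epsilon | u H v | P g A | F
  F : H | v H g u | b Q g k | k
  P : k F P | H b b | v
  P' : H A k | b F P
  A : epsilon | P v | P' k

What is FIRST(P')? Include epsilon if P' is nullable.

{ b, k, u, v }

From P' : H A k: H, A nullable, take FIRST(H) ∪ FIRST(A) ∪ {k} = { b, k, u, v }.
P' : b F P contributes {b}.
Union: FIRST(P') = { b, k, u, v }.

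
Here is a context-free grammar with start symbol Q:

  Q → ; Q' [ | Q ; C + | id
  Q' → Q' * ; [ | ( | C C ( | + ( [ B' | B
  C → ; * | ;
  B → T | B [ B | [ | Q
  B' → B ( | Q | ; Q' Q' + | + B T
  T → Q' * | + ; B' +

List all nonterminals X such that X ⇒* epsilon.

No nonterminal has an empty production or an RHS whose symbols are all nullable.

{ } (none)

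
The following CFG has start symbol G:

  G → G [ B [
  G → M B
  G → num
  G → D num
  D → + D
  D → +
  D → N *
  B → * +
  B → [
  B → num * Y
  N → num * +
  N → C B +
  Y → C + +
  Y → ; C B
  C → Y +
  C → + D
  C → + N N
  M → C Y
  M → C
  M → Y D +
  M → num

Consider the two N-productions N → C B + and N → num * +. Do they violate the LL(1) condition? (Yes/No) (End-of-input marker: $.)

No

FIRST(C B +) = { +, ; } and FIRST(num * +) = { num }.
The FIRST sets are disjoint and neither alternative is nullable — no conflict.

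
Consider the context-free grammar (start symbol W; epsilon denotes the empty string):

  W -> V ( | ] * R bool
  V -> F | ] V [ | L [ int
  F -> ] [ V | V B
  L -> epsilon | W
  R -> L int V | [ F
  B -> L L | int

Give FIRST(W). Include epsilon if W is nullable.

{ [, ] }

From W -> V (: add FIRST(V) = { [, ] }.
W -> ] * R bool contributes {]}.
Union: FIRST(W) = { [, ] }.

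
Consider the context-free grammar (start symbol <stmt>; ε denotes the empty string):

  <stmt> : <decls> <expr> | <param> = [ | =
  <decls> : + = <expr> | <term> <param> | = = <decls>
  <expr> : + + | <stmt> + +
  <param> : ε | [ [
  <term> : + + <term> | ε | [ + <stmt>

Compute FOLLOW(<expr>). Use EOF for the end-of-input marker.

In <stmt> : <decls> <expr>: <expr> is at the end, add FOLLOW(<stmt>) = { EOF, +, =, [ }.
In <decls> : + = <expr>: <expr> is at the end, add FOLLOW(<decls>) = { +, =, [ }.
Union: FOLLOW(<expr>) = { EOF, +, =, [ }.

{ EOF, +, =, [ }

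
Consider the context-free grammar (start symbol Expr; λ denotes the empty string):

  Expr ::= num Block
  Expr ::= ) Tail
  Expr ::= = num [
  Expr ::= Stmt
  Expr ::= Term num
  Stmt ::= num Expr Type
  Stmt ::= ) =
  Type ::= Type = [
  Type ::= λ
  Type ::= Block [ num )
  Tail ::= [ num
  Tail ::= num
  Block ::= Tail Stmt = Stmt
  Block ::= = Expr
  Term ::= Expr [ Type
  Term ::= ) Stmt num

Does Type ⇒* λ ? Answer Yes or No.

Yes

Type has an λ-production, so Type ⇒ λ.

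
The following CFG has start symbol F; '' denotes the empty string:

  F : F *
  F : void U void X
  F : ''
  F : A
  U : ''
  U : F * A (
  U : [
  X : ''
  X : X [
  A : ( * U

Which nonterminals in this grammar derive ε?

{ F, U, X }

Directly nullable (have an ''-production): F, U, X.
No other nonterminal has a production whose RHS symbols are all nullable.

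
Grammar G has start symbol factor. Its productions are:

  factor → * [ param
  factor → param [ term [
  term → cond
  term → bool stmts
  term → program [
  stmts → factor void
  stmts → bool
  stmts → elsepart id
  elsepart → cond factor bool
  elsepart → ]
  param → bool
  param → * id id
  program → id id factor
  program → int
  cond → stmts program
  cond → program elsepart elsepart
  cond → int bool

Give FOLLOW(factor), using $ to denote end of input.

{ $, *, [, ], bool, id, int, void }

factor is the start symbol, so $ ∈ FOLLOW(factor).
In stmts → factor void: add FIRST(void) = { void }.
In elsepart → cond factor bool: add FIRST(bool) = { bool }.
In program → id id factor: factor is at the end, add FOLLOW(program) = { *, [, ], bool, id, int }.
Union: FOLLOW(factor) = { $, *, [, ], bool, id, int, void }.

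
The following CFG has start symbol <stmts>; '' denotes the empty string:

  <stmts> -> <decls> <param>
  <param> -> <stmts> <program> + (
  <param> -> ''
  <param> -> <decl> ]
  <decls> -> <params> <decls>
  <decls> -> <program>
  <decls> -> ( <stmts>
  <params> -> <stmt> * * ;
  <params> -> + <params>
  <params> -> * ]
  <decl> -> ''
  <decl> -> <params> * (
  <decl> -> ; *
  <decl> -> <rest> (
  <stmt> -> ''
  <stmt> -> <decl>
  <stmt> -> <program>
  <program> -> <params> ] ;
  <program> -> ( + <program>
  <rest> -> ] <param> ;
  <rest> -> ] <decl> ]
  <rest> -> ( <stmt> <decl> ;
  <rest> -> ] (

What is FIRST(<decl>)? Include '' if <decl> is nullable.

{ (, *, +, ;, ], '' }

<decl> -> '' contributes ''.
From <decl> -> <params> * (: add FIRST(<params>) = { (, *, +, ;, ] }.
<decl> -> ; * contributes {;}.
From <decl> -> <rest> (: add FIRST(<rest>) = { (, ] }.
Union: FIRST(<decl>) = { (, *, +, ;, ], '' }.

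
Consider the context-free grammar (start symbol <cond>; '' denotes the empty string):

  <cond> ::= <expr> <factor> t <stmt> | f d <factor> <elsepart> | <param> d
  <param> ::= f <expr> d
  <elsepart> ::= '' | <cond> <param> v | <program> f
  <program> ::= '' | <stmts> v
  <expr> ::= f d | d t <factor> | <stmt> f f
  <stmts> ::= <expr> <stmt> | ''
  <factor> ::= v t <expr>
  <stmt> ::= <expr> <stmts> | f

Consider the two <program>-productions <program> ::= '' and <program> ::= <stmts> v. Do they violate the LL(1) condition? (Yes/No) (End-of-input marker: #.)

FIRST('') = { '' } and FIRST(<stmts> v) = { d, f, v }.
The first alternative is nullable and FOLLOW(<program>) = { f } shares f with FIRST of the second — conflict.

Yes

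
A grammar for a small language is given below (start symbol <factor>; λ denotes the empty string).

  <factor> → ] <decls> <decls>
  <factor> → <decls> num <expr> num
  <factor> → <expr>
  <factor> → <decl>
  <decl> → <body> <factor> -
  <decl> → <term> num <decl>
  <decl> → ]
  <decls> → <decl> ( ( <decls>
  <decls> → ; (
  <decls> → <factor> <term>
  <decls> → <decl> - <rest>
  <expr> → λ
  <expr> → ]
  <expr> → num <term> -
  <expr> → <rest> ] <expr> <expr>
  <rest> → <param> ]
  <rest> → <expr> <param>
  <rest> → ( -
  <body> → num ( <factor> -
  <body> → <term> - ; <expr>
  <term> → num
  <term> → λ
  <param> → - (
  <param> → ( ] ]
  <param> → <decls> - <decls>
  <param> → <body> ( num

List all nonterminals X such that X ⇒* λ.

Directly nullable (have an λ-production): <expr>, <term>.
<factor> → <expr> with every symbol nullable, so <factor> is nullable.
<decls> → <factor> <term> with every symbol nullable, so <decls> is nullable.
No other nonterminal has a production whose RHS symbols are all nullable.

{ <decls>, <expr>, <factor>, <term> }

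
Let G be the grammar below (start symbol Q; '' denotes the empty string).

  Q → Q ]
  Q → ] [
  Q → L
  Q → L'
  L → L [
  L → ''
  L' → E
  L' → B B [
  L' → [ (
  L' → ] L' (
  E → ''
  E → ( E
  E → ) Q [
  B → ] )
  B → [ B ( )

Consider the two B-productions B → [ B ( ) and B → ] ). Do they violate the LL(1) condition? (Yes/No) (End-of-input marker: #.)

No

FIRST([ B ( )) = { [ } and FIRST(] )) = { ] }.
The FIRST sets are disjoint and neither alternative is nullable — no conflict.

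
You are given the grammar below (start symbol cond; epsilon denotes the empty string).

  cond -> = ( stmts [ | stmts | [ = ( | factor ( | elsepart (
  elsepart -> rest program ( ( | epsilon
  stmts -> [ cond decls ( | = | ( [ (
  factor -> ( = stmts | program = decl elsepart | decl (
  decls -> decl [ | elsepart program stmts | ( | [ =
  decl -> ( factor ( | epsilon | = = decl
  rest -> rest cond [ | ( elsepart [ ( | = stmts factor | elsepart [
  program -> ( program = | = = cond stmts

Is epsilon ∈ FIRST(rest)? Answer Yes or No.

No

Nullable nonterminals: decl, elsepart.
No production of rest has an RHS whose symbols are all nullable, so rest is not nullable.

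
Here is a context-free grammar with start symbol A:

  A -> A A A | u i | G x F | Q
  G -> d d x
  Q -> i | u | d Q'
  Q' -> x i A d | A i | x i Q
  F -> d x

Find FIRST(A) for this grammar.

{ d, i, u }

From A -> A A A: add FIRST(A) = { d, i, u }.
A -> u i contributes {u}.
From A -> G x F: add FIRST(G) = { d }.
From A -> Q: add FIRST(Q) = { d, i, u }.
Union: FIRST(A) = { d, i, u }.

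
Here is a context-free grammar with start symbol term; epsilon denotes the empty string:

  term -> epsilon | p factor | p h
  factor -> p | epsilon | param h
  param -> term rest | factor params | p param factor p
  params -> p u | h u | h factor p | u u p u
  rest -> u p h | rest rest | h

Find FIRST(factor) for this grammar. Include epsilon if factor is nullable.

{ h, p, u, epsilon }

factor -> p contributes {p}.
factor -> epsilon contributes epsilon.
From factor -> param h: add FIRST(param) = { h, p, u }.
Union: FIRST(factor) = { h, p, u, epsilon }.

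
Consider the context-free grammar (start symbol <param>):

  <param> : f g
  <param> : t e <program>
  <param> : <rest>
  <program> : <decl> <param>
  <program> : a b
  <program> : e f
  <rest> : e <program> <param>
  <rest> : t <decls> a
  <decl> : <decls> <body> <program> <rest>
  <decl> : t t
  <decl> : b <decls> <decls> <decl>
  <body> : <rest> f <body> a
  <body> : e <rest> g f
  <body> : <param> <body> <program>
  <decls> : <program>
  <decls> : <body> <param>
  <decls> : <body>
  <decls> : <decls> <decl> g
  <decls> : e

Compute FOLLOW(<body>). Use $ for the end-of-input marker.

{ a, b, e, f, t }

In <decl> : <decls> <body> <program> <rest>: add FIRST(<program> <rest>) = { a, b, e, f, t }.
In <body> : <rest> f <body> a: add FIRST(a) = { a }.
In <body> : <param> <body> <program>: add FIRST(<program>) = { a, b, e, f, t }.
In <decls> : <body> <param>: add FIRST(<param>) = { e, f, t }.
In <decls> : <body>: <body> is at the end, add FOLLOW(<decls>) = { a, b, e, f, t }.
Union: FOLLOW(<body>) = { a, b, e, f, t }.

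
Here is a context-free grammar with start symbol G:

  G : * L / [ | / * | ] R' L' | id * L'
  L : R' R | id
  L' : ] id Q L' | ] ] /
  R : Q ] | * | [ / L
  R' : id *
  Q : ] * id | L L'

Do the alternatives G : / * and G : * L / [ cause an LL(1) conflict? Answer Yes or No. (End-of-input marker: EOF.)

FIRST(/ *) = { / } and FIRST(* L / [) = { * }.
The FIRST sets are disjoint and neither alternative is nullable — no conflict.

No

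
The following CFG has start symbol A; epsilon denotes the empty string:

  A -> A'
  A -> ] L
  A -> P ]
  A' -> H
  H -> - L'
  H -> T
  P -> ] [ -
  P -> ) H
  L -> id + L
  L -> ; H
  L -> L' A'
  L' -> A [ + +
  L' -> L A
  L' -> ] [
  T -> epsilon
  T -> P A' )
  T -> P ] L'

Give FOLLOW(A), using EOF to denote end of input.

A is the start symbol, so EOF ∈ FOLLOW(A).
In L' -> A [ + +: add FIRST([ + +) = { [ }.
In L' -> L A: A is at the end, add FOLLOW(L') = { EOF, ), -, [, ] }.
Union: FOLLOW(A) = { EOF, ), -, [, ] }.

{ EOF, ), -, [, ] }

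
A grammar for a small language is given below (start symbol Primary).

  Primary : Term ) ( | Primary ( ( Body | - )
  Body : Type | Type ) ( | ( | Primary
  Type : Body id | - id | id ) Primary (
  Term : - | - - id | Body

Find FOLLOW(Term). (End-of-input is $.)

In Primary : Term ) (: add FIRST() () = { ) }.
Union: FOLLOW(Term) = { ) }.

{ ) }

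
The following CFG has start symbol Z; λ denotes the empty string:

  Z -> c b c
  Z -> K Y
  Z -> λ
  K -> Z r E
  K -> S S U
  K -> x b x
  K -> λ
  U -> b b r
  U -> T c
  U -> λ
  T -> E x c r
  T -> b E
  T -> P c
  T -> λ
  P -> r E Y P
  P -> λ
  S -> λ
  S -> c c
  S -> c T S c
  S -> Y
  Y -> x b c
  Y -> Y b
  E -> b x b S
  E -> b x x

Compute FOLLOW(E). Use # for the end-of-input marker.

In K -> Z r E: E is at the end, add FOLLOW(K) = { x }.
In T -> E x c r: add FIRST(x c r) = { x }.
In T -> b E: E is at the end, add FOLLOW(T) = { c, x }.
In P -> r E Y P: add FIRST(Y P) = { x }.
Union: FOLLOW(E) = { c, x }.

{ c, x }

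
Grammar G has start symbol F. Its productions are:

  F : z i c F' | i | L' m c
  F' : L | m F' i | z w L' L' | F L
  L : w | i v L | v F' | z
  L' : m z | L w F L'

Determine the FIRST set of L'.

L' : m z contributes {m}.
From L' : L w F L': add FIRST(L) = { i, v, w, z }.
Union: FIRST(L') = { i, m, v, w, z }.

{ i, m, v, w, z }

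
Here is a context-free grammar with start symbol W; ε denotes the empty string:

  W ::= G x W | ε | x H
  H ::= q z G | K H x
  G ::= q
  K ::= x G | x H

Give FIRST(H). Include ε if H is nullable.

H ::= q z G contributes {q}.
From H ::= K H x: add FIRST(K) = { x }.
Union: FIRST(H) = { q, x }.

{ q, x }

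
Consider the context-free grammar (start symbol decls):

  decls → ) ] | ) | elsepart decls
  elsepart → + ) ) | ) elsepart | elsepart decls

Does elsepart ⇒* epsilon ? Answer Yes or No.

No nonterminal in this grammar is nullable.
No production of elsepart has an RHS whose symbols are all nullable, so elsepart is not nullable.

No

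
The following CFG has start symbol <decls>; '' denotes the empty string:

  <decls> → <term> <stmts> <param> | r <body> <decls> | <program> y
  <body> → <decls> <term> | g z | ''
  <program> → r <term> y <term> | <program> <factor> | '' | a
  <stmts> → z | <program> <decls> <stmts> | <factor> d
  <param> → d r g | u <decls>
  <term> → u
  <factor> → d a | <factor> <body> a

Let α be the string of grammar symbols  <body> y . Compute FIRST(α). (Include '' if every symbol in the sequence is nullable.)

Add FIRST(<body>)\{''} = { a, d, g, r, u, y }; <body> is nullable, continue.
y is a terminal; add {y} and stop.

{ a, d, g, r, u, y }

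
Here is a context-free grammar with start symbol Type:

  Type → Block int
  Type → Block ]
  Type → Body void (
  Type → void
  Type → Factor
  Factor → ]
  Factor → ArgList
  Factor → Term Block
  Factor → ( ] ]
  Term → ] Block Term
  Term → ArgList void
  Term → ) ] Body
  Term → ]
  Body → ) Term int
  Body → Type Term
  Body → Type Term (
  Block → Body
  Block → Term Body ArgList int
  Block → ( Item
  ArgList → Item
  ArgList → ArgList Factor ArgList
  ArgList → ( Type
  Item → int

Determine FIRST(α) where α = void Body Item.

void is a terminal; add {void} and stop.

{ void }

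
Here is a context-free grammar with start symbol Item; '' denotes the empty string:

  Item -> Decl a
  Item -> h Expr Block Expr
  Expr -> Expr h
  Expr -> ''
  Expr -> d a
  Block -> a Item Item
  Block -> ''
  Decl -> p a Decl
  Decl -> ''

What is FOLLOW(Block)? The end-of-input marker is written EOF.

In Item -> h Expr Block Expr: add FIRST(Expr)\{''} = { d, h }.
  Since Expr is nullable, also add FOLLOW(Item) = { EOF, a, d, h, p }.
Union: FOLLOW(Block) = { EOF, a, d, h, p }.

{ EOF, a, d, h, p }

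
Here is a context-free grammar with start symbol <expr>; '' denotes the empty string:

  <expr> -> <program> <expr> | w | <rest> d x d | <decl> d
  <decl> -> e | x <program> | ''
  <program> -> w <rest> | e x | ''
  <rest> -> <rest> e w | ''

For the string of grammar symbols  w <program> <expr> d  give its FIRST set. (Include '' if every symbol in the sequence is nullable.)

w is a terminal; add {w} and stop.

{ w }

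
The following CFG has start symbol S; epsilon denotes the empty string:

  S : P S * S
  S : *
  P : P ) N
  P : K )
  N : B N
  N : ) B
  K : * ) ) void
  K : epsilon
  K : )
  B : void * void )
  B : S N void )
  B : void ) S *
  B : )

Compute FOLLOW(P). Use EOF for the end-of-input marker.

In S : P S * S: add FIRST(S * S) = { ), * }.
In P : P ) N: add FIRST() N) = { ) }.
Union: FOLLOW(P) = { ), * }.

{ ), * }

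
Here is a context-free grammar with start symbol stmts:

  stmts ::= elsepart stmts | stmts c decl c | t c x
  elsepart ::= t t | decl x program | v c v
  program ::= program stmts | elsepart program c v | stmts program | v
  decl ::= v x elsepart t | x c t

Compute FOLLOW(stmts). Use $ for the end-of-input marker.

stmts is the start symbol, so $ ∈ FOLLOW(stmts).
In stmts ::= elsepart stmts: stmts is at the end, add FOLLOW(stmts) = { $, c, t, v, x }.
In stmts ::= stmts c decl c: add FIRST(c decl c) = { c }.
In program ::= program stmts: stmts is at the end, add FOLLOW(program) = { c, t, v, x }.
In program ::= stmts program: add FIRST(program) = { t, v, x }.
Union: FOLLOW(stmts) = { $, c, t, v, x }.

{ $, c, t, v, x }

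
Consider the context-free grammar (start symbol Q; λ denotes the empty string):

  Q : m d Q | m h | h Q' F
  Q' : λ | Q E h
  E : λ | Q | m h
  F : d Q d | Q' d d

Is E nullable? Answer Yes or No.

Yes

E has an λ-production, so E ⇒ λ.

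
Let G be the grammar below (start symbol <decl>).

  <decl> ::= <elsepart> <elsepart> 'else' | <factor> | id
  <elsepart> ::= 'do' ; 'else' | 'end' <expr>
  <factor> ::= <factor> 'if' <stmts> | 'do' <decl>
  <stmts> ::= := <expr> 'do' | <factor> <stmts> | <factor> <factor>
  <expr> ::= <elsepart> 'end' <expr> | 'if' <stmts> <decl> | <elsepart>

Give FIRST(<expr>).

{ 'do', 'end', 'if' }

From <expr> ::= <elsepart> 'end' <expr>: add FIRST(<elsepart>) = { 'do', 'end' }.
<expr> ::= 'if' <stmts> <decl> contributes {'if'}.
From <expr> ::= <elsepart>: add FIRST(<elsepart>) = { 'do', 'end' }.
Union: FIRST(<expr>) = { 'do', 'end', 'if' }.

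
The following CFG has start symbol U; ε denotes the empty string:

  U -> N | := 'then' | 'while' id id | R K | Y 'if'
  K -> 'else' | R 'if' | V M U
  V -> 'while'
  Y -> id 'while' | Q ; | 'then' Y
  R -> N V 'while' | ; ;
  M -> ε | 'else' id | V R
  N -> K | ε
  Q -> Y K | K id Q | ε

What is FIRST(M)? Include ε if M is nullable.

{ 'else', 'while', ε }

M -> ε contributes ε.
M -> 'else' id contributes {'else'}.
From M -> V R: add FIRST(V) = { 'while' }.
Union: FIRST(M) = { 'else', 'while', ε }.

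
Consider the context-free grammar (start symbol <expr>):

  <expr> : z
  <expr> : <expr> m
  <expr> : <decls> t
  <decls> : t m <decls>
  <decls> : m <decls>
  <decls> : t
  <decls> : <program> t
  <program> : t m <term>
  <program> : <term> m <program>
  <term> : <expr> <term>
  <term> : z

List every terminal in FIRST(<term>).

{ m, t, z }

From <term> : <expr> <term>: add FIRST(<expr>) = { m, t, z }.
<term> : z contributes {z}.
Union: FIRST(<term>) = { m, t, z }.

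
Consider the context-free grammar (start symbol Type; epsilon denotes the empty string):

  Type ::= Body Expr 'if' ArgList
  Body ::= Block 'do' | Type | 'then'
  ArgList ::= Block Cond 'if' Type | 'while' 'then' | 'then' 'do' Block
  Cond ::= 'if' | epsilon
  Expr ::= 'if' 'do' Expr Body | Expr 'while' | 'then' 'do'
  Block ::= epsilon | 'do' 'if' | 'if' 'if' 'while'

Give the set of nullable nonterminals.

{ Block, Cond }

Directly nullable (have an epsilon-production): Cond, Block.
No other nonterminal has a production whose RHS symbols are all nullable.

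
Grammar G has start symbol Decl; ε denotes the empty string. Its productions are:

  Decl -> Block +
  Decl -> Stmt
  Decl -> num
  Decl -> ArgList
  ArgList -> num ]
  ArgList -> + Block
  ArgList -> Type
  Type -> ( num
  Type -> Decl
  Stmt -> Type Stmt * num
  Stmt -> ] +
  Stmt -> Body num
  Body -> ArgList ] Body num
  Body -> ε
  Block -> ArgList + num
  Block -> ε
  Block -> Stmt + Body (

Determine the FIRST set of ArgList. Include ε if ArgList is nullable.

{ (, +, ], num }

ArgList -> num ] contributes {num}.
ArgList -> + Block contributes {+}.
From ArgList -> Type: add FIRST(Type) = { (, +, ], num }.
Union: FIRST(ArgList) = { (, +, ], num }.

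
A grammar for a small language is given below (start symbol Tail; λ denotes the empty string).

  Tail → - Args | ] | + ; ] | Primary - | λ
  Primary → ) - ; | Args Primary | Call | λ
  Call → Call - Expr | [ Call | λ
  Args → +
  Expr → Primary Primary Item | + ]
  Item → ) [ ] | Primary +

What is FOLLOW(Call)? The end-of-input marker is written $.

In Primary → Call: Call is at the end, add FOLLOW(Primary) = { ), +, -, [ }.
In Call → Call - Expr: add FIRST(- Expr) = { - }.
In Call → [ Call: Call is at the end, add FOLLOW(Call) = { ), +, -, [ }.
Union: FOLLOW(Call) = { ), +, -, [ }.

{ ), +, -, [ }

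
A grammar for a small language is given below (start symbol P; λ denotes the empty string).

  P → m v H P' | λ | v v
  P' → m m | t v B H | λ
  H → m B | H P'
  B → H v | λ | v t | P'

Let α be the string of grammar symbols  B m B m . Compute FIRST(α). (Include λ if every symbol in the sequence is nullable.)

{ m, t, v }

Add FIRST(B)\{λ} = { m, t, v }; B is nullable, continue.
m is a terminal; add {m} and stop.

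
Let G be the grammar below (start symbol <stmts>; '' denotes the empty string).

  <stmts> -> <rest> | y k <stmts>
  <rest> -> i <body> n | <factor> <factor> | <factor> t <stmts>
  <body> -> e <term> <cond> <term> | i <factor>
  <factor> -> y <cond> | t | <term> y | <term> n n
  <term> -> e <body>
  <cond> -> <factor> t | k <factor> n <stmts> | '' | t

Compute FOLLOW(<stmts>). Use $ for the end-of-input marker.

<stmts> is the start symbol, so $ ∈ FOLLOW(<stmts>).
In <stmts> -> y k <stmts>: <stmts> is at the end, add FOLLOW(<stmts>) = { $, e, k, n, t, y }.
In <rest> -> <factor> t <stmts>: <stmts> is at the end, add FOLLOW(<rest>) = { $, e, k, n, t, y }.
In <cond> -> k <factor> n <stmts>: <stmts> is at the end, add FOLLOW(<cond>) = { $, e, k, n, t, y }.
Union: FOLLOW(<stmts>) = { $, e, k, n, t, y }.

{ $, e, k, n, t, y }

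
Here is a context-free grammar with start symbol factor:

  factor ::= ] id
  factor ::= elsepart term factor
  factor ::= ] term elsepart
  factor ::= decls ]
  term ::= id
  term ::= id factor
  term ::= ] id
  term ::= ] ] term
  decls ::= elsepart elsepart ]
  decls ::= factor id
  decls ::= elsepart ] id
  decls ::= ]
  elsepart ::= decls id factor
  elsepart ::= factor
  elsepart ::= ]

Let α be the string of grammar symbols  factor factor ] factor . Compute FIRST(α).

{ ] }

Add FIRST(factor) = { ] }; factor is not nullable, stop.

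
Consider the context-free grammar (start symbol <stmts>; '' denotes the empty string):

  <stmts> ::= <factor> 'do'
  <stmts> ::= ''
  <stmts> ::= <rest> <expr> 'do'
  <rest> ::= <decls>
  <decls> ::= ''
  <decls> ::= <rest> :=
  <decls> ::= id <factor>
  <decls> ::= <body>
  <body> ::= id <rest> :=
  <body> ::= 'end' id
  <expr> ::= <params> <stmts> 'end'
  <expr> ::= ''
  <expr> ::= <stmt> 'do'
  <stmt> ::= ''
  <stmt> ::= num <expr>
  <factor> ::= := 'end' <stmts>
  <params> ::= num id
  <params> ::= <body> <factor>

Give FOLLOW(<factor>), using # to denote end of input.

In <stmts> ::= <factor> 'do': add FIRST('do') = { 'do' }.
In <decls> ::= id <factor>: <factor> is at the end, add FOLLOW(<decls>) = { 'do', 'end', :=, id, num }.
In <params> ::= <body> <factor>: <factor> is at the end, add FOLLOW(<params>) = { 'do', 'end', :=, id, num }.
Union: FOLLOW(<factor>) = { 'do', 'end', :=, id, num }.

{ 'do', 'end', :=, id, num }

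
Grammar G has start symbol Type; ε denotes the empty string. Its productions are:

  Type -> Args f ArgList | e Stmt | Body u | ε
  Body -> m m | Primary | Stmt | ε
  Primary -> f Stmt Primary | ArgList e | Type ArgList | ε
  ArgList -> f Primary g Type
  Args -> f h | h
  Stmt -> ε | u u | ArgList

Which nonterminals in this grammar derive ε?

Directly nullable (have an ε-production): Type, Body, Primary, Stmt.
No other nonterminal has a production whose RHS symbols are all nullable.

{ Body, Primary, Stmt, Type }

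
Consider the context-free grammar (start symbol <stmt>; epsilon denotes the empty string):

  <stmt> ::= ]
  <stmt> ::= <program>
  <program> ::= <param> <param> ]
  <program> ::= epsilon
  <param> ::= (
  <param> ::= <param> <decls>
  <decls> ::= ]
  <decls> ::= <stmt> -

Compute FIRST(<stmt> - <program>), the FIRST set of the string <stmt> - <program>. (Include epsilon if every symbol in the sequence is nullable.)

Add FIRST(<stmt>)\{epsilon} = { (, ] }; <stmt> is nullable, continue.
- is a terminal; add {-} and stop.

{ (, -, ] }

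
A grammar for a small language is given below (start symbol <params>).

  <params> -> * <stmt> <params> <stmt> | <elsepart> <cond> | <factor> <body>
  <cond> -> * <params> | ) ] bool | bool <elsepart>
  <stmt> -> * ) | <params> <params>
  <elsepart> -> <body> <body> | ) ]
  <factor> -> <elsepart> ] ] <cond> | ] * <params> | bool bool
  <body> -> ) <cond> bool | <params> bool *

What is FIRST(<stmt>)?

<stmt> -> * ) contributes {*}.
From <stmt> -> <params> <params>: add FIRST(<params>) = { ), *, ], bool }.
Union: FIRST(<stmt>) = { ), *, ], bool }.

{ ), *, ], bool }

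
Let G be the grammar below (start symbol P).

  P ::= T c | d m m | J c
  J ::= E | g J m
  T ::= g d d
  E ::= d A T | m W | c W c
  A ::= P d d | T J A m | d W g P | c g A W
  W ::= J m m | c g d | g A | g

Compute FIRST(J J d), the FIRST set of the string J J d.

{ c, d, g, m }

Add FIRST(J) = { c, d, g, m }; J is not nullable, stop.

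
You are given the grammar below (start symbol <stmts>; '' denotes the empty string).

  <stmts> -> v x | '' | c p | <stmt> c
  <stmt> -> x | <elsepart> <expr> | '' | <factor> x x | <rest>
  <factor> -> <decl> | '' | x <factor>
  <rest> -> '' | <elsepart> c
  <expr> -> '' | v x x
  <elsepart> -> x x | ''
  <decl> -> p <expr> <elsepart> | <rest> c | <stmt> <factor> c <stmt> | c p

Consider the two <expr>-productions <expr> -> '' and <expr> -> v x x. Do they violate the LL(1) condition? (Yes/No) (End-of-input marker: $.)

Yes

FIRST('') = { '' } and FIRST(v x x) = { v }.
The first alternative is nullable and FOLLOW(<expr>) = { c, p, v, x } shares v with FIRST of the second — conflict.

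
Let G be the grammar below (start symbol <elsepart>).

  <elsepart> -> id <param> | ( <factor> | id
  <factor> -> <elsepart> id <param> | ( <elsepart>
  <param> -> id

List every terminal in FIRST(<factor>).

From <factor> -> <elsepart> id <param>: add FIRST(<elsepart>) = { (, id }.
<factor> -> ( <elsepart> contributes {(}.
Union: FIRST(<factor>) = { (, id }.

{ (, id }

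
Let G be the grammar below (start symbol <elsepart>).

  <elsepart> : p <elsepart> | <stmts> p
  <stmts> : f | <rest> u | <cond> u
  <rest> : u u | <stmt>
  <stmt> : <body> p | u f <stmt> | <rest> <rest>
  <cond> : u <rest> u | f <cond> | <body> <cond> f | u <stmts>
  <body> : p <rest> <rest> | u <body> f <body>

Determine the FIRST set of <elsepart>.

{ f, p, u }

<elsepart> : p <elsepart> contributes {p}.
From <elsepart> : <stmts> p: add FIRST(<stmts>) = { f, p, u }.
Union: FIRST(<elsepart>) = { f, p, u }.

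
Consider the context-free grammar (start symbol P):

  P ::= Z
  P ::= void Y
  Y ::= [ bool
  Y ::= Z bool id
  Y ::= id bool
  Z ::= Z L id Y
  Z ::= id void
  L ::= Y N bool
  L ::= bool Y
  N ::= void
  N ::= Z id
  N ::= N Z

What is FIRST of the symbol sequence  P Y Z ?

{ id, void }

Add FIRST(P) = { id, void }; P is not nullable, stop.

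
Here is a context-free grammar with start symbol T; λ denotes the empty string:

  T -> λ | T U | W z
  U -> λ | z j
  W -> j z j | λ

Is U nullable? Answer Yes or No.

Yes

U has an λ-production, so U ⇒ λ.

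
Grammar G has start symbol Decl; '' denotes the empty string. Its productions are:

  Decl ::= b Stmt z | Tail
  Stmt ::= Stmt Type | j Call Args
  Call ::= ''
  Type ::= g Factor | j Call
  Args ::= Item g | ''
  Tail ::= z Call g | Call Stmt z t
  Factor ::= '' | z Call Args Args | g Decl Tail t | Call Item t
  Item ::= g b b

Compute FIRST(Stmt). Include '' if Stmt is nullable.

{ j }

From Stmt ::= Stmt Type: add FIRST(Stmt) = { j }.
Stmt ::= j Call Args contributes {j}.
Union: FIRST(Stmt) = { j }.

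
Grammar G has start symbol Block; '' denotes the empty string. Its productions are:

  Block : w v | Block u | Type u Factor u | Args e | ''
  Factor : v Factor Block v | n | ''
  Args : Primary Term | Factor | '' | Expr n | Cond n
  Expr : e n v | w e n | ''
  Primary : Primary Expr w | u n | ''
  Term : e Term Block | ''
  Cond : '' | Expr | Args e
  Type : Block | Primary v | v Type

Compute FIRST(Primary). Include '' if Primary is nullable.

{ e, u, w, '' }

From Primary : Primary Expr w: Primary, Expr nullable, take FIRST(Primary) ∪ FIRST(Expr) ∪ {w} = { e, u, w }.
Primary : u n contributes {u}.
Primary : '' contributes ''.
Union: FIRST(Primary) = { e, u, w, '' }.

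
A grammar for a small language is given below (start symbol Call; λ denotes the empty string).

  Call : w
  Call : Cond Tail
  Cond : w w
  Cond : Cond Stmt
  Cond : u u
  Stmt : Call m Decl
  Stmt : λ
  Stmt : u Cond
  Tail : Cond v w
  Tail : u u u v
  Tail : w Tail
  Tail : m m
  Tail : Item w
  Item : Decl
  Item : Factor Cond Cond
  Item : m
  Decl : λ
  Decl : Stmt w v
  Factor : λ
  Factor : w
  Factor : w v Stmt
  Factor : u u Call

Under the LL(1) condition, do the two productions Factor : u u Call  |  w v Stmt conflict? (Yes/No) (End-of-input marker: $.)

No

FIRST(u u Call) = { u } and FIRST(w v Stmt) = { w }.
The FIRST sets are disjoint and neither alternative is nullable — no conflict.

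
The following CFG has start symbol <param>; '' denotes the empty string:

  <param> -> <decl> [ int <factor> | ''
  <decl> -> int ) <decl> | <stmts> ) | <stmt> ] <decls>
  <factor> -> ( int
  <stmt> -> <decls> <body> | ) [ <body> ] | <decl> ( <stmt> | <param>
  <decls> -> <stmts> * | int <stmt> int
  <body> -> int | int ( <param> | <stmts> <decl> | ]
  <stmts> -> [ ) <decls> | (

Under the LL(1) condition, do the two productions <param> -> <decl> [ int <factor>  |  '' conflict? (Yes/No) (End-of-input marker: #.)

Yes

FIRST(<decl> [ int <factor>) = { (, ), [, ], int } and FIRST('') = { '' }.
The second alternative is nullable and FOLLOW(<param>) = { #, ], int } shares ] with FIRST of the first — conflict.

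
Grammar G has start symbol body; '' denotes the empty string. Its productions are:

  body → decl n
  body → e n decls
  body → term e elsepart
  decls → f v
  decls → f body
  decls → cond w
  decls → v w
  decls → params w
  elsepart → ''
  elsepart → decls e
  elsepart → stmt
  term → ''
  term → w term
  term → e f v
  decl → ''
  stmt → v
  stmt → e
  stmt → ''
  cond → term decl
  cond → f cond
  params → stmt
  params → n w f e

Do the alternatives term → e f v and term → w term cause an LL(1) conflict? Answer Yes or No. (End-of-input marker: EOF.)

FIRST(e f v) = { e } and FIRST(w term) = { w }.
The FIRST sets are disjoint and neither alternative is nullable — no conflict.

No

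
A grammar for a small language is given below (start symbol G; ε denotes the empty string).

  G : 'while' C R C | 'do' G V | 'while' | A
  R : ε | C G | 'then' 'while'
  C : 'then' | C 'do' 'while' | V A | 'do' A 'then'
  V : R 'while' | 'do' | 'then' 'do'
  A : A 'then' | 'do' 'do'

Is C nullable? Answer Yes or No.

No

Nullable nonterminals: R.
No production of C has an RHS whose symbols are all nullable, so C is not nullable.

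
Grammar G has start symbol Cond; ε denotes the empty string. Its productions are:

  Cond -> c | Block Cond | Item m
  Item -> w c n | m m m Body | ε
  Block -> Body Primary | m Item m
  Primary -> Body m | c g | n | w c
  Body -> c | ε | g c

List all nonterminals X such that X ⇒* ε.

{ Body, Item }

Directly nullable (have an ε-production): Item, Body.
No other nonterminal has a production whose RHS symbols are all nullable.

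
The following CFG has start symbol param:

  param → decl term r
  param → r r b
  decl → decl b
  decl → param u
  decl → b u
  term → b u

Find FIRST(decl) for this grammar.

{ b, r }

From decl → decl b: add FIRST(decl) = { b, r }.
From decl → param u: add FIRST(param) = { b, r }.
decl → b u contributes {b}.
Union: FIRST(decl) = { b, r }.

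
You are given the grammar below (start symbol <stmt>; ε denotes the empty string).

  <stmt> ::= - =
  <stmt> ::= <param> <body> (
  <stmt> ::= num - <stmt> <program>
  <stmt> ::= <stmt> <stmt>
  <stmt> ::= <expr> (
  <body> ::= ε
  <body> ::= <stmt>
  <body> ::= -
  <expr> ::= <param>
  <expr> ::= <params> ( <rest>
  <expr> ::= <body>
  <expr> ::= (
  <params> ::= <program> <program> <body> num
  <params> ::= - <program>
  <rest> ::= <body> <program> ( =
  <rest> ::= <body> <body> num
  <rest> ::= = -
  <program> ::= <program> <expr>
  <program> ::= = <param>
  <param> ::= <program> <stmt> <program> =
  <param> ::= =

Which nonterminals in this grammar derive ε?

Directly nullable (have an ε-production): <body>.
<expr> ::= <body> with every symbol nullable, so <expr> is nullable.
No other nonterminal has a production whose RHS symbols are all nullable.

{ <body>, <expr> }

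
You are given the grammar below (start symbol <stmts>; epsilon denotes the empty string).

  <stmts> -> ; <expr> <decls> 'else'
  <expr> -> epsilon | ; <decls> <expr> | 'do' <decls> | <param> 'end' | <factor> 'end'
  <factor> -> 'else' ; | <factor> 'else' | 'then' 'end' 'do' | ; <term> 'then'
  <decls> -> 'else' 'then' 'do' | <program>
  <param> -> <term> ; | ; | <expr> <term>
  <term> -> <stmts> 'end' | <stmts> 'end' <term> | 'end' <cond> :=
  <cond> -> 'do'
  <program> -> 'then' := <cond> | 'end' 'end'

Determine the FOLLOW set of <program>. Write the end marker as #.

In <decls> -> <program>: <program> is at the end, add FOLLOW(<decls>) = { 'do', 'else', 'end', 'then', ; }.
Union: FOLLOW(<program>) = { 'do', 'else', 'end', 'then', ; }.

{ 'do', 'else', 'end', 'then', ; }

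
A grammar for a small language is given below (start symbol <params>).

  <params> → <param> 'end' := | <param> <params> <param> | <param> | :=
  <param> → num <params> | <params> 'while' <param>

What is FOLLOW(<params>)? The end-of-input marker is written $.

<params> is the start symbol, so $ ∈ FOLLOW(<params>).
In <params> → <param> <params> <param>: add FIRST(<param>) = { :=, num }.
In <param> → num <params>: <params> is at the end, add FOLLOW(<param>) = { $, 'end', 'while', :=, num }.
In <param> → <params> 'while' <param>: add FIRST('while' <param>) = { 'while' }.
Union: FOLLOW(<params>) = { $, 'end', 'while', :=, num }.

{ $, 'end', 'while', :=, num }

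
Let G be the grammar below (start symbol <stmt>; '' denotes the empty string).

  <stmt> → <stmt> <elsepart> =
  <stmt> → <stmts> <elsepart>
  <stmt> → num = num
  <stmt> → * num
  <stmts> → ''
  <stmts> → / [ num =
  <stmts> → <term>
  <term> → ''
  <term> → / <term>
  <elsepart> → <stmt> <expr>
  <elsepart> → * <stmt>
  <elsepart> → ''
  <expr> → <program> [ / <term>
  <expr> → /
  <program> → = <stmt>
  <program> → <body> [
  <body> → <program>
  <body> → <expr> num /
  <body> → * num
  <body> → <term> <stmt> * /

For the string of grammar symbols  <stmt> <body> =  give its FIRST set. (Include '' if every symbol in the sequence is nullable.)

{ *, /, =, num }

Add FIRST(<stmt>)\{''} = { *, /, =, num }; <stmt> is nullable, continue.
Add FIRST(<body>) = { *, /, =, num }; <body> is not nullable, stop.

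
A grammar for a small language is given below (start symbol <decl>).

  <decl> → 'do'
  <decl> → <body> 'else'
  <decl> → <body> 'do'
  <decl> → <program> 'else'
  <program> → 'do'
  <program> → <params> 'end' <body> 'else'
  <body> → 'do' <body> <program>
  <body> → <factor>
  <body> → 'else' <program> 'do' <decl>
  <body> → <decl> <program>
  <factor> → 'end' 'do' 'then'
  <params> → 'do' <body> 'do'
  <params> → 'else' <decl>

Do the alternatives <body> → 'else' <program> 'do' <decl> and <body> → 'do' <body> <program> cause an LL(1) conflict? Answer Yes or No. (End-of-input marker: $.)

No

FIRST('else' <program> 'do' <decl>) = { 'else' } and FIRST('do' <body> <program>) = { 'do' }.
The FIRST sets are disjoint and neither alternative is nullable — no conflict.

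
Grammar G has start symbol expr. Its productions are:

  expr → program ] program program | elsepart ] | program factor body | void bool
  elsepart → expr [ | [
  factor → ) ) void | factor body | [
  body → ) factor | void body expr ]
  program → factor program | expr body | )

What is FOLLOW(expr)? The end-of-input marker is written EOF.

{ EOF, ), [, ], void }

expr is the start symbol, so EOF ∈ FOLLOW(expr).
In elsepart → expr [: add FIRST([) = { [ }.
In body → void body expr ]: add FIRST(]) = { ] }.
In program → expr body: add FIRST(body) = { ), void }.
Union: FOLLOW(expr) = { EOF, ), [, ], void }.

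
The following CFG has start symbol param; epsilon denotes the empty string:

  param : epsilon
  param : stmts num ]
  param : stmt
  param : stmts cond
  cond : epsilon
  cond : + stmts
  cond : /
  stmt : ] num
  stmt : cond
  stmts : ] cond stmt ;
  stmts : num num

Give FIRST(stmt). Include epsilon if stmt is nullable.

stmt : ] num contributes {]}.
From stmt : cond: add FIRST(cond) = { +, /, epsilon } (including epsilon since cond is nullable).
Union: FIRST(stmt) = { +, /, ], epsilon }.

{ +, /, ], epsilon }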